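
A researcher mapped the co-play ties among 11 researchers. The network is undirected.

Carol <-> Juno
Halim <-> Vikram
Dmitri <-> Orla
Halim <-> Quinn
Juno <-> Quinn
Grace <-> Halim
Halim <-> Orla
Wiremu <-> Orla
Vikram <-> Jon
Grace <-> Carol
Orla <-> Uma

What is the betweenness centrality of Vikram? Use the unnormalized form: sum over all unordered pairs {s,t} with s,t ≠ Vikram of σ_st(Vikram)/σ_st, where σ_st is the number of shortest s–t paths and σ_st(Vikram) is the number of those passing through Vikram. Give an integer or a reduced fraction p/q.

9

Pairs whose geodesics pass through Vikram — Uma–Jon: 1; Dmitri–Jon: 1; Juno–Jon: 1; Quinn–Jon: 1; Wiremu–Jon: 1; Grace–Jon: 1; Halim–Jon: 1; Orla–Jon: 1; Carol–Jon: 1.
All other pairs contribute 0.
Summing the contributions gives betweenness(Vikram) = 9.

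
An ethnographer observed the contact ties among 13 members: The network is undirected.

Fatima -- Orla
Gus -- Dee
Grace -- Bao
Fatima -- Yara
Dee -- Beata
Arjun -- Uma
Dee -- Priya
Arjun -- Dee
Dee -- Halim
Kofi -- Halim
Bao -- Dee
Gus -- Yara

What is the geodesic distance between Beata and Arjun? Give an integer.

One shortest route is Beata – Dee – Arjun, which uses 2 edges, and Beata and Arjun are not directly tied, so nothing shorter exists. So d(Beata,Arjun) = 2.

2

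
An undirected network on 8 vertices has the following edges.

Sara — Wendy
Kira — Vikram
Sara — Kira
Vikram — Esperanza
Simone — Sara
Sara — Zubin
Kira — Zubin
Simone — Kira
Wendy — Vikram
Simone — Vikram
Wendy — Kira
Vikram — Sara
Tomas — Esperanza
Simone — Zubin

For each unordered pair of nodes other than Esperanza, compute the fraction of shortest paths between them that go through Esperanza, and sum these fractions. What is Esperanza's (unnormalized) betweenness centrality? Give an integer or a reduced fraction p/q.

Pairs whose geodesics pass through Esperanza — Simone–Tomas: 1; Zubin–Tomas: 3/3; Vikram–Tomas: 1; Sara–Tomas: 1; Wendy–Tomas: 1; Kira–Tomas: 1.
All other pairs contribute 0.
Summing the contributions gives betweenness(Esperanza) = 6.

6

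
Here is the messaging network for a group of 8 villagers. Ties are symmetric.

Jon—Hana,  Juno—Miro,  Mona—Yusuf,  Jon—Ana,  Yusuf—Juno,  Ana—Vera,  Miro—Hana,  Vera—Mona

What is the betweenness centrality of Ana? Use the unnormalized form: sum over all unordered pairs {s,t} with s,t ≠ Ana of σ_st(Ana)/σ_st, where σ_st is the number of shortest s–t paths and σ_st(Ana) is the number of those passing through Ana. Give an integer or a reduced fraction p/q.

Pairs whose geodesics pass through Ana — Mona–Jon: 1; Mona–Hana: 1/2; Vera–Jon: 1; Vera–Hana: 1; Vera–Miro: 1/2; Jon–Yusuf: 1/2.
All other pairs contribute 0.
Summing the contributions gives betweenness(Ana) = 9/2.

9/2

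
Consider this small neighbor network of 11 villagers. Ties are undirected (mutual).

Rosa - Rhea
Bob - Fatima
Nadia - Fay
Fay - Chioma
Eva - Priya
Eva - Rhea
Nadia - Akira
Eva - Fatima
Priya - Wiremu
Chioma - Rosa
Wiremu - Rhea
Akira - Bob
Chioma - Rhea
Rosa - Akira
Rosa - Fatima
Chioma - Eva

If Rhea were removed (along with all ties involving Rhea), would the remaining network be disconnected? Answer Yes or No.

Even without Rhea, every remaining node can still reach every other (the residual graph is connected), so Rhea is not a cut vertex.

No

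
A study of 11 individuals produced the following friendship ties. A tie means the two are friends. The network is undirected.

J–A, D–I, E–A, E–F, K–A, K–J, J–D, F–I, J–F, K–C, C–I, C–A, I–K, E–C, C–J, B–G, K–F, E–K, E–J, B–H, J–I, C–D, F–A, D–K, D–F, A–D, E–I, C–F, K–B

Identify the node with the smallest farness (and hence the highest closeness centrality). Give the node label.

K

Farness (sum of distances to all others) for each node — A:16, B:17, C:15, D:16, E:16, F:15, G:26, H:26, I:16, J:15, K:12.
The smallest farness is 12, for K, so K has the highest closeness.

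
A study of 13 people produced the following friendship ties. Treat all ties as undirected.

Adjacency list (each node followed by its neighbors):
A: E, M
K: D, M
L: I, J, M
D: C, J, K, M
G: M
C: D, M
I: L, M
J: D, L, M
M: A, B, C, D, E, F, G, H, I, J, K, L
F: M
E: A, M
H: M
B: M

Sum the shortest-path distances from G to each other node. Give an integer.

23

Distances from G: A:2, B:2, C:2, D:2, E:2, F:2, H:2, I:2, J:2, K:2, L:2, M:1.
Sum = 2 + 2 + 2 + 2 + 2 + 2 + 2 + 2 + 2 + 2 + 2 + 1 = 23.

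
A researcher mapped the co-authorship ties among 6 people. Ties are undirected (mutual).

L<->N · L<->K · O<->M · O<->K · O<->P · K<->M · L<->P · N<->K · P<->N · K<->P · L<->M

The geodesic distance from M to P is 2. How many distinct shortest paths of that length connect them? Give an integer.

The shortest distance is 2. The length-2 paths are: M–K–P; M–L–P; M–O–P.
That gives 3 distinct shortest paths.

3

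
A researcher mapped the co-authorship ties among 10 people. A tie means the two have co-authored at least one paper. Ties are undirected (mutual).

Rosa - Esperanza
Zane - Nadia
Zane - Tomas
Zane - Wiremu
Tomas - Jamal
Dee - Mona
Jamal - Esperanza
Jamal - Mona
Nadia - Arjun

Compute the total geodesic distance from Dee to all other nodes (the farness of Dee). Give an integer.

Distances from Dee: Arjun:6, Esperanza:3, Jamal:2, Mona:1, Nadia:5, Rosa:4, Tomas:3, Wiremu:5, Zane:4.
Sum = 6 + 3 + 2 + 1 + 5 + 4 + 3 + 5 + 4 = 33.

33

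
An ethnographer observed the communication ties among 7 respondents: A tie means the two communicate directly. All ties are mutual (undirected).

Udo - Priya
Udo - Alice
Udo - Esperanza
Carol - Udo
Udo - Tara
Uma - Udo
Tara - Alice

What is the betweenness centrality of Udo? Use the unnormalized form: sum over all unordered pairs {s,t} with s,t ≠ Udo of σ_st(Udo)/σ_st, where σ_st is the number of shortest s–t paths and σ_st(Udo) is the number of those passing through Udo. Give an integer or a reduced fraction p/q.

14

Pairs whose geodesics pass through Udo — Alice–Esperanza: 1; Alice–Priya: 1; Alice–Carol: 1; Alice–Uma: 1; Esperanza–Tara: 1; Esperanza–Priya: 1; Esperanza–Carol: 1; Esperanza–Uma: 1; Tara–Priya: 1; Tara–Carol: 1; Tara–Uma: 1; Priya–Carol: 1; Priya–Uma: 1; Carol–Uma: 1.
All other pairs contribute 0.
Summing the contributions gives betweenness(Udo) = 14.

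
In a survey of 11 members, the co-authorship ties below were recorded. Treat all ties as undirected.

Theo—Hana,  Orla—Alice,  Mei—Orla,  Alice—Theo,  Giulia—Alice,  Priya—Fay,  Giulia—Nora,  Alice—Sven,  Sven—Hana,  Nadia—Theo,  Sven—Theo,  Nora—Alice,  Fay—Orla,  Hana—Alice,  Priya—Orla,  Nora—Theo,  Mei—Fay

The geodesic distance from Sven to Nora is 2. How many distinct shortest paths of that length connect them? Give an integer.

2

The shortest distance is 2. The length-2 paths are: Sven–Theo–Nora; Sven–Alice–Nora.
That gives 2 distinct shortest paths.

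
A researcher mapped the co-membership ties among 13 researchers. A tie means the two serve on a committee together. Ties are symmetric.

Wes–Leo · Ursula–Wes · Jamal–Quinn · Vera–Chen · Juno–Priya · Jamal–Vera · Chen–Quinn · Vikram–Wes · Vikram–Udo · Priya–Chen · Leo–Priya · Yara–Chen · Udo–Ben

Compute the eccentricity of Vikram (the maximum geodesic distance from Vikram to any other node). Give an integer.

Distances from Vikram: Ben:2, Chen:4, Jamal:6, Juno:4, Leo:2, Priya:3, Quinn:5, Udo:1, Ursula:2, Vera:5, Wes:1, Yara:5.
The largest is 6 (to Jamal), so the eccentricity of Vikram is 6.

6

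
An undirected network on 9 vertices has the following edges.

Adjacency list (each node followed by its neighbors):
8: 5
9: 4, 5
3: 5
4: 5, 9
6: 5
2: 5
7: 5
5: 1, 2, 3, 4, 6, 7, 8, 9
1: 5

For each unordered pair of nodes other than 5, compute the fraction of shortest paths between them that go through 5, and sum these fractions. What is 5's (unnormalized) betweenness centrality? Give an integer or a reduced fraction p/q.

Pairs whose geodesics pass through 5 — 7–9: 1; 7–2: 1; 7–4: 1; 7–6: 1; 7–8: 1; 7–1: 1; 7–3: 1; 9–2: 1; 9–6: 1; 9–8: 1; 9–1: 1; 9–3: 1; 2–4: 1; 2–6: 1 … (+13 more pairs).
All other pairs contribute 0.
Summing the contributions gives betweenness(5) = 27.

27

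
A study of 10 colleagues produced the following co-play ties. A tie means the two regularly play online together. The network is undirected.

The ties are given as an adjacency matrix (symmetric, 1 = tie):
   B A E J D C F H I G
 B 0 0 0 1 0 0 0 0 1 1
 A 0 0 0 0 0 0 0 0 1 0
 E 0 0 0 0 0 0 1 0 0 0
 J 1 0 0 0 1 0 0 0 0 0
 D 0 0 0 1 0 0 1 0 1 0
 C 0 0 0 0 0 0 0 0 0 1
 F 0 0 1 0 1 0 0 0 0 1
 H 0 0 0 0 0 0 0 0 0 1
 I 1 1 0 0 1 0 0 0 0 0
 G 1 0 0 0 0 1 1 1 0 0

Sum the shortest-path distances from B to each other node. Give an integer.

Distances from B: A:2, C:2, D:2, E:3, F:2, G:1, H:2, I:1, J:1.
Sum = 2 + 2 + 2 + 3 + 2 + 1 + 2 + 1 + 1 = 16.

16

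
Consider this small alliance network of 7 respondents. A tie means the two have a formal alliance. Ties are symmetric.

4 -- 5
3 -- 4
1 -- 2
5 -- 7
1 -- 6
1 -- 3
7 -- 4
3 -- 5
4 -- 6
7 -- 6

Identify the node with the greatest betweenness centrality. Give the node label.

Unnormalized betweenness of each node: 1:11/2, 2:0, 3:3, 4:3/2, 5:1/2, 6:3, 7:1/2.
1 has the largest value, 11/2, making it the main broker — the node through which the most shortest paths run.

1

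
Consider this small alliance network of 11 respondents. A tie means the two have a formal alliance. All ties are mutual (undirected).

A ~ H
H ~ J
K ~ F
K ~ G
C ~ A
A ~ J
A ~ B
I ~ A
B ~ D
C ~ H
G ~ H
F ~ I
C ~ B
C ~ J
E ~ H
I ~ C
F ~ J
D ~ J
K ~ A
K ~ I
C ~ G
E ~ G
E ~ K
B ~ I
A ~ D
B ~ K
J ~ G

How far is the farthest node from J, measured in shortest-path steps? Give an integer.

Distances from J: A:1, B:2, C:1, D:1, E:2, F:1, G:1, H:1, I:2, K:2.
The largest is 2 (to B, I, K, and E), so the eccentricity of J is 2.

2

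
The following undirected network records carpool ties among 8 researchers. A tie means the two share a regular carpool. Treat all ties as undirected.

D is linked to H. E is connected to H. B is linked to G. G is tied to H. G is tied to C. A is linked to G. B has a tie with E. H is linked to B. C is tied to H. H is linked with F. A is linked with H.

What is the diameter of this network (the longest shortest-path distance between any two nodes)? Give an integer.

Eccentricity of each node (its greatest distance to any other): A:2, B:2, C:2, D:2, E:2, F:2, G:2, H:1.
The maximum eccentricity is 2, realized for instance by the pair C–B via C – H – B. So the diameter is 2.

2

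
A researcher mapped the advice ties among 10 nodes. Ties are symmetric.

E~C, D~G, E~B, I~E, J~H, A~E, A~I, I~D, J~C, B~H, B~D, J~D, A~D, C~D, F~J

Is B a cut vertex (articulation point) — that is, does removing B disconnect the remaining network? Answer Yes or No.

Even without B, every remaining node can still reach every other (the residual graph is connected), so B is not a cut vertex.

No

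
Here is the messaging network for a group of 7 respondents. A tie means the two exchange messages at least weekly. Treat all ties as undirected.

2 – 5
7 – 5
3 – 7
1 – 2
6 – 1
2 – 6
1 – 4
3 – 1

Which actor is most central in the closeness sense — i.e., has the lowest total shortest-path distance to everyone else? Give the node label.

1

Farness (sum of distances to all others) for each node — 1:8, 2:9, 3:10, 4:13, 5:11, 6:11, 7:12.
The smallest farness is 8, for 1, so 1 has the highest closeness.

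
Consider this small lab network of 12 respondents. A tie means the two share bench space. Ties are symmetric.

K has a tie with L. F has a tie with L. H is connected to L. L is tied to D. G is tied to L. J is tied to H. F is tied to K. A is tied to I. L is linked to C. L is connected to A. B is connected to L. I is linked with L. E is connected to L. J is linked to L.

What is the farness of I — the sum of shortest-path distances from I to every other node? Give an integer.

20

Distances from I: A:1, B:2, C:2, D:2, E:2, F:2, G:2, H:2, J:2, K:2, L:1.
Sum = 1 + 2 + 2 + 2 + 2 + 2 + 2 + 2 + 2 + 2 + 1 = 20.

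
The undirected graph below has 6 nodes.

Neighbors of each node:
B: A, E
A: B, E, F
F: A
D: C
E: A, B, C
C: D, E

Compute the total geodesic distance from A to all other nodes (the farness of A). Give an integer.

8

Distances from A: B:1, C:2, D:3, E:1, F:1.
Sum = 1 + 2 + 3 + 1 + 1 = 8.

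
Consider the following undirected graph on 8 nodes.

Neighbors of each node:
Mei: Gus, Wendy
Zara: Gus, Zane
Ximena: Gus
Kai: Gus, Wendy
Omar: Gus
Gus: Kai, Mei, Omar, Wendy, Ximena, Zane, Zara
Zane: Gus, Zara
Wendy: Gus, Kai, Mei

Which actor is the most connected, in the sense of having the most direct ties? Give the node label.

Gus

Degrees — Gus:7, Kai:2, Mei:2, Omar:1, Wendy:3, Ximena:1, Zane:2, Zara:2.
The maximum is 7, attained only by Gus.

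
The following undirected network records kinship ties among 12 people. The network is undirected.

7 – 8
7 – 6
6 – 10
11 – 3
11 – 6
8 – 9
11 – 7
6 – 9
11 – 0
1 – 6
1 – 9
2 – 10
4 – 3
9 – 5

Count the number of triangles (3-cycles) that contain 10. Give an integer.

10's neighbors are 2 and 6, but none of them are tied to each other, so no triangle contains 10.

0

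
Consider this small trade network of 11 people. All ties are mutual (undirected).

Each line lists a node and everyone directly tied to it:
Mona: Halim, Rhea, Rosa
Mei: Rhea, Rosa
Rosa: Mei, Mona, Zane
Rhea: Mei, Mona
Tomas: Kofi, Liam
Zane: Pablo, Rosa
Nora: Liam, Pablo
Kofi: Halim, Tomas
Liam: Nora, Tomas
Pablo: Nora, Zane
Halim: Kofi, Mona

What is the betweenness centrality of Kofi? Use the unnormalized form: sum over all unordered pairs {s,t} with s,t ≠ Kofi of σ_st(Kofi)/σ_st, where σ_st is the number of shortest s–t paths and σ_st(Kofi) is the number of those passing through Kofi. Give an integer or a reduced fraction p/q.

Pairs whose geodesics pass through Kofi — Tomas–Rosa: 1; Tomas–Mei: 2/2; Tomas–Rhea: 1; Tomas–Mona: 1; Tomas–Halim: 1; Liam–Rhea: 1; Liam–Mona: 1; Liam–Halim: 1; Nora–Halim: 1.
All other pairs contribute 0.
Summing the contributions gives betweenness(Kofi) = 9.

9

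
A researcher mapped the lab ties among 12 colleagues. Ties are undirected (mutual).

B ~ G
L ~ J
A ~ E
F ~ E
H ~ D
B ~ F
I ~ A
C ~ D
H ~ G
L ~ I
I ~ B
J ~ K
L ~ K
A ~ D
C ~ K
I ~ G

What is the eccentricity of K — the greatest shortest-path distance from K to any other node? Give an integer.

4

Distances from K: A:3, B:3, C:1, D:2, E:4, F:4, G:3, H:3, I:2, J:1, L:1.
The largest is 4 (to E and F), so the eccentricity of K is 4.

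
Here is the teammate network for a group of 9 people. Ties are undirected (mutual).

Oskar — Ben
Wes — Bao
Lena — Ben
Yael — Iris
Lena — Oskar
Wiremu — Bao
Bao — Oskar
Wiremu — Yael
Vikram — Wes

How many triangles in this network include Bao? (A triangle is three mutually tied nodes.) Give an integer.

0

Bao's neighbors are Oskar, Wes, and Wiremu, but none of them are tied to each other, so no triangle contains Bao.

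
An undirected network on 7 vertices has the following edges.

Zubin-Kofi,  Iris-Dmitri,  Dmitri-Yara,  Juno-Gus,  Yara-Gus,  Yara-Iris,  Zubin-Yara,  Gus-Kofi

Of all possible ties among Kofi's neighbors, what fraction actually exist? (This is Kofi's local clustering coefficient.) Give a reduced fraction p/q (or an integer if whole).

0

Kofi's neighbors: Gus and Zubin (k = 2).
Possible neighbor pairs: C(2,2) = 1. Edges among them: none → e = 0.
Clustering(Kofi) = 0/1.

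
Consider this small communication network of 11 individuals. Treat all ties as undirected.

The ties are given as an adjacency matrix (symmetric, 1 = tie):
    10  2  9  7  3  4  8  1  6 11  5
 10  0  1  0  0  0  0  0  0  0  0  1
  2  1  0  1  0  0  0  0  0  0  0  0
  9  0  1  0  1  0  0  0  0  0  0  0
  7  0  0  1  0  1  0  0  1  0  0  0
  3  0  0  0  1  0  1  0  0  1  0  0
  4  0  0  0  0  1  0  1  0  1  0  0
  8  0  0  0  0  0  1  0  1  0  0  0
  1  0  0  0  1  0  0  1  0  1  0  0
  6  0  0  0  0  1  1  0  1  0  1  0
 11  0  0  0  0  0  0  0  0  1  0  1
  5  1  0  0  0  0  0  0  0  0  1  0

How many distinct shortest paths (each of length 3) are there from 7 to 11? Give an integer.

The shortest distance is 3. The length-3 paths are: 7–3–6–11; 7–1–6–11.
That gives 2 distinct shortest paths.

2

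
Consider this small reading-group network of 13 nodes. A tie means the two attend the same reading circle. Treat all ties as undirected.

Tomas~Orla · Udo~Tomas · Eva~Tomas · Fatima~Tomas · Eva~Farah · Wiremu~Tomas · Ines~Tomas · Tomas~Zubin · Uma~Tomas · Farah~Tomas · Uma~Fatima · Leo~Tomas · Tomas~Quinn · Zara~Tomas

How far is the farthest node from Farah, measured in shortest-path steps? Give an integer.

2

Distances from Farah: Eva:1, Fatima:2, Ines:2, Leo:2, Orla:2, Quinn:2, Tomas:1, Udo:2, Uma:2, Wiremu:2, Zara:2, Zubin:2.
The largest is 2 (to Fatima, Udo, Quinn, Ines, Wiremu, Leo, Uma, Zara, Zubin, and Orla), so the eccentricity of Farah is 2.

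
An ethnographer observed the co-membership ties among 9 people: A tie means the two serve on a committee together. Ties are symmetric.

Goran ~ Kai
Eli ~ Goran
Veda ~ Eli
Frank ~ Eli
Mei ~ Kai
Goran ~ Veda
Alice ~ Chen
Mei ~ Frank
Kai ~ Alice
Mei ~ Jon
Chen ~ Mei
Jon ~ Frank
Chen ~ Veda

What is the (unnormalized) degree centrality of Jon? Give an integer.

2

Jon is directly tied to Frank and Mei. That is 2 neighbors, so the degree of Jon is 2.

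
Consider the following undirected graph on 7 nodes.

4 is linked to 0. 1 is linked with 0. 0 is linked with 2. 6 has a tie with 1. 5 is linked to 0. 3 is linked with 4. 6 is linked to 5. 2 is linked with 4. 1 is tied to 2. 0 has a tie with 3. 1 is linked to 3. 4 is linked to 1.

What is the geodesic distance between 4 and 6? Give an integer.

2

One shortest route is 4 – 1 – 6, which uses 2 edges, and 4 and 6 are not directly tied, so nothing shorter exists. So d(4,6) = 2.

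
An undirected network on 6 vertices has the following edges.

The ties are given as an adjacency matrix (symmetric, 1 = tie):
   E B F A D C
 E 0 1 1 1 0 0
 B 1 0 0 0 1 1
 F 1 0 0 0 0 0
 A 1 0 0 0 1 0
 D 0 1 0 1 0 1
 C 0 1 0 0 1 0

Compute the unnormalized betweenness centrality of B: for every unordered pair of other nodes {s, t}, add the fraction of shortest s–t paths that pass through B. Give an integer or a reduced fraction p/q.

Pairs whose geodesics pass through B — E–D: 1/2; E–C: 1; F–D: 1/2; F–C: 1.
All other pairs contribute 0.
Summing the contributions gives betweenness(B) = 3.

3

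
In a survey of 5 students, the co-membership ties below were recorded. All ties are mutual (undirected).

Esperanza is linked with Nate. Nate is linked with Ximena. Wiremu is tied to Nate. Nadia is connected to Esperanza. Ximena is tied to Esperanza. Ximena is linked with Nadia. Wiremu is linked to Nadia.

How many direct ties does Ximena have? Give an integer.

3

Ximena is directly tied to Esperanza, Nadia, and Nate. That is 3 neighbors, so the degree of Ximena is 3.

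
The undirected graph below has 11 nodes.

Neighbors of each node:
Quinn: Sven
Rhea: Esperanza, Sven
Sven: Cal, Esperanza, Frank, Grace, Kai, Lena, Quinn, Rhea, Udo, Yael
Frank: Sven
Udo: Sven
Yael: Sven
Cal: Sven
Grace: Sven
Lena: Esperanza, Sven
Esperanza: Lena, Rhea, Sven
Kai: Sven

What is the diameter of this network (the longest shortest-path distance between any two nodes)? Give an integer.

2

Eccentricity of each node (its greatest distance to any other): Cal:2, Esperanza:2, Frank:2, Grace:2, Kai:2, Lena:2, Quinn:2, Rhea:2, Sven:1, Udo:2, Yael:2.
The maximum eccentricity is 2, realized for instance by the pair Rhea–Grace via Rhea – Sven – Grace. So the diameter is 2.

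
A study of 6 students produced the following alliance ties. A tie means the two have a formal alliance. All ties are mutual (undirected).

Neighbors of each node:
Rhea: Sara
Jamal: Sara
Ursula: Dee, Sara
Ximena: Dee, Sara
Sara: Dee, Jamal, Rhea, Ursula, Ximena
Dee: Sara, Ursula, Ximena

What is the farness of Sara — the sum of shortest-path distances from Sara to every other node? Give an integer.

Distances from Sara: Dee:1, Jamal:1, Rhea:1, Ursula:1, Ximena:1.
Sum = 1 + 1 + 1 + 1 + 1 = 5.

5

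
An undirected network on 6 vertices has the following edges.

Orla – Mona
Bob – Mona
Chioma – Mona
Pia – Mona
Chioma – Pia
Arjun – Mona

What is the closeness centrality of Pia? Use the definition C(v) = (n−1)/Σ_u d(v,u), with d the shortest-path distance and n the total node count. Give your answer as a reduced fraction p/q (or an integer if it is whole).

Distances from Pia: Arjun:2, Bob:2, Chioma:1, Mona:1, Orla:2. Sum = 8.
n = 6, so closeness = 5/8.

5/8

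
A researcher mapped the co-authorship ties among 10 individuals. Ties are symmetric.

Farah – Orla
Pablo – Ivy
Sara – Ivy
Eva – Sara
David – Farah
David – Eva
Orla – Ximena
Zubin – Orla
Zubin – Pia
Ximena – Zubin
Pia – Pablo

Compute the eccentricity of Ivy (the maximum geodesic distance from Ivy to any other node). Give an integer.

Distances from Ivy: David:3, Eva:2, Farah:4, Orla:4, Pablo:1, Pia:2, Sara:1, Ximena:4, Zubin:3.
The largest is 4 (to Ximena, Orla, and Farah), so the eccentricity of Ivy is 4.

4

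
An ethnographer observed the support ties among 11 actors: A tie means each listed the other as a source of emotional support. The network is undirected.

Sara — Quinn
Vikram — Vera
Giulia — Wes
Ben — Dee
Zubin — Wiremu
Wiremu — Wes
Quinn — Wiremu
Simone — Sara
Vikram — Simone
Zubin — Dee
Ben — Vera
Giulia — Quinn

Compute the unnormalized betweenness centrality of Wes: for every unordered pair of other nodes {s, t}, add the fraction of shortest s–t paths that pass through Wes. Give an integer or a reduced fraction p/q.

Pairs whose geodesics pass through Wes — Giulia–Ben: 1/2; Giulia–Dee: 1/2; Giulia–Zubin: 1/2; Giulia–Wiremu: 1/2.
All other pairs contribute 0.
Summing the contributions gives betweenness(Wes) = 2.

2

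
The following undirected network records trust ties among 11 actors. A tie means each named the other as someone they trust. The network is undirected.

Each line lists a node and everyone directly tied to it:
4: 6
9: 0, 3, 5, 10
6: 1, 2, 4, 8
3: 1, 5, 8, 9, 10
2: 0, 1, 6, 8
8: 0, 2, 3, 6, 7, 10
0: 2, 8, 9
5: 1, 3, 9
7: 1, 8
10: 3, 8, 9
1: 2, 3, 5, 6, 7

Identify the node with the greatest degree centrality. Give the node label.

Degrees — 0:3, 1:5, 2:4, 3:5, 4:1, 5:3, 6:4, 7:2, 8:6, 9:4, 10:3.
The maximum is 6, attained only by 8.

8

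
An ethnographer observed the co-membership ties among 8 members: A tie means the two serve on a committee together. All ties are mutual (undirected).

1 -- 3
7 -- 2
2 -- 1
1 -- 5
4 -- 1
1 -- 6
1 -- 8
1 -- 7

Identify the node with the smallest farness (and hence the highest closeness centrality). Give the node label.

Farness (sum of distances to all others) for each node — 1:7, 2:12, 3:13, 4:13, 5:13, 6:13, 7:12, 8:13.
The smallest farness is 7, for 1, so 1 has the highest closeness.

1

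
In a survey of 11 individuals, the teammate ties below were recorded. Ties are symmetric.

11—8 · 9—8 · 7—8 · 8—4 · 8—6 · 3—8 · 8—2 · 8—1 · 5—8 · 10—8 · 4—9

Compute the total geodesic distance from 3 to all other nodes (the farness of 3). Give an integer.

Distances from 3: 1:2, 2:2, 4:2, 5:2, 6:2, 7:2, 8:1, 9:2, 10:2, 11:2.
Sum = 2 + 2 + 2 + 2 + 2 + 2 + 1 + 2 + 2 + 2 = 19.

19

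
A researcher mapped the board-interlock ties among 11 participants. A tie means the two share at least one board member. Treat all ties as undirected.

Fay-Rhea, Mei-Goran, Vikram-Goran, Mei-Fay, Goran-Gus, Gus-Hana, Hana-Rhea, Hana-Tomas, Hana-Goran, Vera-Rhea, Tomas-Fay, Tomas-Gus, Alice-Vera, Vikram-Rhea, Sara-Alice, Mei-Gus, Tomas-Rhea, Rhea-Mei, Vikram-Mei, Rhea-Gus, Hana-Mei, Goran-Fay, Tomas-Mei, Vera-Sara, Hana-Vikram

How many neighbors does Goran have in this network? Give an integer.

Goran is directly tied to Fay, Gus, Hana, Mei, and Vikram. That is 5 neighbors, so the degree of Goran is 5.

5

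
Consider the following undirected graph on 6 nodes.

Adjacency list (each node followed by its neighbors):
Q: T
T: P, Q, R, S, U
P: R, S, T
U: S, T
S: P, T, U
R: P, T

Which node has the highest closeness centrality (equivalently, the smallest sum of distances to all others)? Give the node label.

T

Farness (sum of distances to all others) for each node — P:7, Q:9, R:8, S:7, T:5, U:8.
The smallest farness is 5, for T, so T has the highest closeness.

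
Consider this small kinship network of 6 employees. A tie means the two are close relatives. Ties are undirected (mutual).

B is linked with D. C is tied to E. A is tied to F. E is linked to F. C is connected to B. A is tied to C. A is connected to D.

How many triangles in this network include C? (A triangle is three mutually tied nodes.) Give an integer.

0

C's neighbors are A, B, and E, but none of them are tied to each other, so no triangle contains C.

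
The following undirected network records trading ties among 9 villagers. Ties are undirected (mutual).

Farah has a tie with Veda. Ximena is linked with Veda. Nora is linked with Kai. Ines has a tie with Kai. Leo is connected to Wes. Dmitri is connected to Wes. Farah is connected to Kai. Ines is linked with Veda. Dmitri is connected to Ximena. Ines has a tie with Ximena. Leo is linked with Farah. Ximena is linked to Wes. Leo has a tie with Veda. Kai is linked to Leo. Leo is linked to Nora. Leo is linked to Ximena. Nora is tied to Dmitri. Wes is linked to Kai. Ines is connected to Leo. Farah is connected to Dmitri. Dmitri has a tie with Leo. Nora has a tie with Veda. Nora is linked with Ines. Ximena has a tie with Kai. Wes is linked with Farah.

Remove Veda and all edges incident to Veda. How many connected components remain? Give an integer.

1

Veda's neighbors (Farah, Ines, Leo, Nora, and Ximena) remain reachable from one another through other ties, so the rest of the network stays in one piece.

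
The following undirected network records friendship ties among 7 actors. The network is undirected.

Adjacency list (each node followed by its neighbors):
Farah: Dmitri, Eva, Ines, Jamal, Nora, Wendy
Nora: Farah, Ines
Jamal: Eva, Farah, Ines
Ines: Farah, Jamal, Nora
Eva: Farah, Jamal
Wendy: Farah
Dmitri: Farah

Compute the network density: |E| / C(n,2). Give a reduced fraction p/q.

3/7

There are 9 edges and 7 nodes, so the maximum possible is C(7,2) = 21.
Density = 9/21 = 3/7.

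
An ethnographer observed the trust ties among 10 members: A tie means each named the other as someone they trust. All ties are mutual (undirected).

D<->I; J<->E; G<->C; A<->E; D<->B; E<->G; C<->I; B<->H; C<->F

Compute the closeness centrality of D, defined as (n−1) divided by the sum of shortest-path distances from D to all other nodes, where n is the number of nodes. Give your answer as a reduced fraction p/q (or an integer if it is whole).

9/26

Distances from D: A:5, B:1, C:2, E:4, F:3, G:3, H:2, I:1, J:5. Sum = 26.
n = 10, so closeness = 9/26.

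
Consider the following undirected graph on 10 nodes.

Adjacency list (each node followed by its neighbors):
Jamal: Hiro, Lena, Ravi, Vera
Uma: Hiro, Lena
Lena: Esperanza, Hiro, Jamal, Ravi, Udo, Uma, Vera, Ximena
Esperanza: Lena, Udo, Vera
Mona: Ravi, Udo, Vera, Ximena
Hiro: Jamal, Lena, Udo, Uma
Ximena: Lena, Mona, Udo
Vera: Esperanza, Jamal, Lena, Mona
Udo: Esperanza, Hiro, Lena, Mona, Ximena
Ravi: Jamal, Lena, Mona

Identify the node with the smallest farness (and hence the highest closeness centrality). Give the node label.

Lena

Farness (sum of distances to all others) for each node — Esperanza:15, Hiro:14, Jamal:14, Lena:10, Mona:15, Ravi:15, Udo:13, Uma:17, Vera:14, Ximena:15.
The smallest farness is 10, for Lena, so Lena has the highest closeness.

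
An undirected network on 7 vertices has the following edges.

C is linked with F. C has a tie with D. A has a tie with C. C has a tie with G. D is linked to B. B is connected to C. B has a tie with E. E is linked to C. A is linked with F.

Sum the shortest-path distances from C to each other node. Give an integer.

Distances from C: A:1, B:1, D:1, E:1, F:1, G:1.
Sum = 1 + 1 + 1 + 1 + 1 + 1 = 6.

6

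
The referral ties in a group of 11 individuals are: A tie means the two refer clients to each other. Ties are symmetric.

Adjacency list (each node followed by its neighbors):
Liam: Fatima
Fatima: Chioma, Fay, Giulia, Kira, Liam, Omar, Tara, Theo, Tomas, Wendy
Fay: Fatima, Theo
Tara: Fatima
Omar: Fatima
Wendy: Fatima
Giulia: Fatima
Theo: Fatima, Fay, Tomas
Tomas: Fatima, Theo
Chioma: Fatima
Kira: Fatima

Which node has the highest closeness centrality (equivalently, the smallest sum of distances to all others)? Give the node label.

Farness (sum of distances to all others) for each node — Chioma:19, Fatima:10, Fay:18, Giulia:19, Kira:19, Liam:19, Omar:19, Tara:19, Theo:17, Tomas:18, Wendy:19.
The smallest farness is 10, for Fatima, so Fatima has the highest closeness.

Fatima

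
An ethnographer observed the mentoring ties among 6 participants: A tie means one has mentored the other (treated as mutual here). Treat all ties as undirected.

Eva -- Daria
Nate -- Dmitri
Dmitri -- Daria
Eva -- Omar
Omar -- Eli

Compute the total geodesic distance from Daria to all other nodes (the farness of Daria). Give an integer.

9

Distances from Daria: Dmitri:1, Eli:3, Eva:1, Nate:2, Omar:2.
Sum = 1 + 3 + 1 + 2 + 2 = 9.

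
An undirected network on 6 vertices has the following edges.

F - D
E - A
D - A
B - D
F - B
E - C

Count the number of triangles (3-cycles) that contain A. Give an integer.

0

A's neighbors are D and E, but none of them are tied to each other, so no triangle contains A.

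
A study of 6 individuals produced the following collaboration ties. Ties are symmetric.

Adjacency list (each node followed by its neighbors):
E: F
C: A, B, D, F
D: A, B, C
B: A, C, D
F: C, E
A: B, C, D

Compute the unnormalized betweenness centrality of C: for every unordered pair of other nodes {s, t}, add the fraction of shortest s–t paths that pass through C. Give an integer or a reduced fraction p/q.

Pairs whose geodesics pass through C — F–D: 1; F–B: 1; F–A: 1; E–D: 1; E–B: 1; E–A: 1.
All other pairs contribute 0.
Summing the contributions gives betweenness(C) = 6.

6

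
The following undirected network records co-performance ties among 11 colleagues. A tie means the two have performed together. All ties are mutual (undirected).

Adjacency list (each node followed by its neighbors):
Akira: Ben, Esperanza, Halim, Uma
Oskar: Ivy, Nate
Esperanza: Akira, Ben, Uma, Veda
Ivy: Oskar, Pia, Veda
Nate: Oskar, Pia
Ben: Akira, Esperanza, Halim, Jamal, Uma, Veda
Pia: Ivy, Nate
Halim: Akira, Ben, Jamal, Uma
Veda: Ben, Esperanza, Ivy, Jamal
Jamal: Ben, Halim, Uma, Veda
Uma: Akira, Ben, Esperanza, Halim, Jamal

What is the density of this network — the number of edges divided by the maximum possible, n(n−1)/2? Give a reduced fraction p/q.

There are 20 edges and 11 nodes, so the maximum possible is C(11,2) = 55.
Density = 20/55 = 4/11.

4/11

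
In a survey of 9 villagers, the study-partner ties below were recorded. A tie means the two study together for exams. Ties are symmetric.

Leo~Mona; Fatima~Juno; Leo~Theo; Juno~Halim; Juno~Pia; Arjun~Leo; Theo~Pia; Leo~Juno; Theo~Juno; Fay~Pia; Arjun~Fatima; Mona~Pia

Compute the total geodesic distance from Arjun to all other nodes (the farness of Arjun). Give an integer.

Distances from Arjun: Fatima:1, Fay:4, Halim:3, Juno:2, Leo:1, Mona:2, Pia:3, Theo:2.
Sum = 1 + 4 + 3 + 2 + 1 + 2 + 3 + 2 = 18.

18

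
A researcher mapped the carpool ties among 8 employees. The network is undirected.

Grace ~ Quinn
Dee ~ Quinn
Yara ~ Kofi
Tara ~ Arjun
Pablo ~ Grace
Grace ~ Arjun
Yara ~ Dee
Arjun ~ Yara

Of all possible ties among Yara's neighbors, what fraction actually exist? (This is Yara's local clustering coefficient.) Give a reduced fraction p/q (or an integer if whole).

Yara's neighbors: Arjun, Dee, and Kofi (k = 3).
Possible neighbor pairs: C(3,2) = 3. Edges among them: none → e = 0.
Clustering(Yara) = 0/3 = 0.

0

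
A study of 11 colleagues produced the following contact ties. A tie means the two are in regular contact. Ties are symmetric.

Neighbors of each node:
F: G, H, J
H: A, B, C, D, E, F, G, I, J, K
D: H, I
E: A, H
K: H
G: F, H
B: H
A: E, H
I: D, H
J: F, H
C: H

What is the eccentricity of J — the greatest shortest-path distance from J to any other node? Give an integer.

2

Distances from J: A:2, B:2, C:2, D:2, E:2, F:1, G:2, H:1, I:2, K:2.
The largest is 2 (to K, I, B, E, A, G, C, and D), so the eccentricity of J is 2.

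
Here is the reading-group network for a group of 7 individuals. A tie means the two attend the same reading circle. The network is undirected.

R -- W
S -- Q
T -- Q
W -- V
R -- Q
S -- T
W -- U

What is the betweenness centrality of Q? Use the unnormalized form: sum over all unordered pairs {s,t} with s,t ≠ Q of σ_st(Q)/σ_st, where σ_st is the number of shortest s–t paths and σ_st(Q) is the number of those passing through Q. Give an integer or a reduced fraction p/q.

8

Pairs whose geodesics pass through Q — T–V: 1; T–W: 1; T–R: 1; T–U: 1; S–V: 1; S–W: 1; S–R: 1; S–U: 1.
All other pairs contribute 0.
Summing the contributions gives betweenness(Q) = 8.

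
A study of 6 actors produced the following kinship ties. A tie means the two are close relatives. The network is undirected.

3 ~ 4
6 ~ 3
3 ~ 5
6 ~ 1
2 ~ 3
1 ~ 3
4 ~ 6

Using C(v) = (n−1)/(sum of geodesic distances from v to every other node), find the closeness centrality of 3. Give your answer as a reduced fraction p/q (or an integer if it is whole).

Distances from 3: 1:1, 2:1, 4:1, 5:1, 6:1. Sum = 5.
n = 6, so closeness = 5/5 = 1.

1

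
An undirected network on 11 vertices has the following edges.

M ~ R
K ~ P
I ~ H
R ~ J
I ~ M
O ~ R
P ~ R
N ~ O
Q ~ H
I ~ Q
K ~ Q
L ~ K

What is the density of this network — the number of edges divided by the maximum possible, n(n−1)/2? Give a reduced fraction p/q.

12/55

There are 12 edges and 11 nodes, so the maximum possible is C(11,2) = 55.
Density = 12/55.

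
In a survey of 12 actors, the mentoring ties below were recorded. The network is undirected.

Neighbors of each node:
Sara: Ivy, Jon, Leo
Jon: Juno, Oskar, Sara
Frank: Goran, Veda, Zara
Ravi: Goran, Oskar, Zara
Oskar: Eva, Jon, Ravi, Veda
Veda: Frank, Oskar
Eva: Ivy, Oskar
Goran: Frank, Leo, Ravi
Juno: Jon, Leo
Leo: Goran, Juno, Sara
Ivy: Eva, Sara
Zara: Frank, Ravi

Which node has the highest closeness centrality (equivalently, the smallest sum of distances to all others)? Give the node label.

Oskar

Farness (sum of distances to all others) for each node — Eva:25, Frank:25, Goran:22, Ivy:28, Jon:22, Juno:27, Leo:23, Oskar:19, Ravi:22, Sara:24, Veda:24, Zara:29.
The smallest farness is 19, for Oskar, so Oskar has the highest closeness.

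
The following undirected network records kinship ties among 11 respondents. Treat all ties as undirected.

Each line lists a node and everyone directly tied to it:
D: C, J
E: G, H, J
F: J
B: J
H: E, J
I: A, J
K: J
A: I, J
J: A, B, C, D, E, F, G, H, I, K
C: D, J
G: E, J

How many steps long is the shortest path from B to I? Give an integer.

2

One shortest route is B – J – I, which uses 2 edges, and B and I are not directly tied, so nothing shorter exists. So d(B,I) = 2.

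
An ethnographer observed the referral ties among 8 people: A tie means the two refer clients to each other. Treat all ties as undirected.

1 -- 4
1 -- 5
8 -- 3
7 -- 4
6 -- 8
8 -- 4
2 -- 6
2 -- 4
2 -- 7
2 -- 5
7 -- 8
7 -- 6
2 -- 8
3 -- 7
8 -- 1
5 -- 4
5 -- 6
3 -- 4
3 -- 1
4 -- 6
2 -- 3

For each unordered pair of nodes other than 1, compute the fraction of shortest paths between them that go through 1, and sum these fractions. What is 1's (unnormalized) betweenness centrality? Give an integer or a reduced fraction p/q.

Pairs whose geodesics pass through 1 — 3–5: 1/3; 5–8: 1/4.
All other pairs contribute 0.
Summing the contributions gives betweenness(1) = 7/12.

7/12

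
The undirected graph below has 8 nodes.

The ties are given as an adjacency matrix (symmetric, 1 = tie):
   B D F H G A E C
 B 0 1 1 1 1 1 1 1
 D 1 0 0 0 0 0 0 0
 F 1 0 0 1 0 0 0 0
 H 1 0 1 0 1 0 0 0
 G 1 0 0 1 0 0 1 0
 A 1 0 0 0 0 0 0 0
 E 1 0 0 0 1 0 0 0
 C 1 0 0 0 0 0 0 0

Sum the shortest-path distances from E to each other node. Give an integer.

12

Distances from E: A:2, B:1, C:2, D:2, F:2, G:1, H:2.
Sum = 2 + 1 + 2 + 2 + 2 + 1 + 2 = 12.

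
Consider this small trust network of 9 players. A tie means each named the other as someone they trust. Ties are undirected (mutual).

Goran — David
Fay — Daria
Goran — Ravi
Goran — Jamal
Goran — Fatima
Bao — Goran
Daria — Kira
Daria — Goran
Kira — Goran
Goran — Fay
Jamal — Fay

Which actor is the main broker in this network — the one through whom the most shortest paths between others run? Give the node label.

Goran

Unnormalized betweenness of each node: Bao:0, Daria:1/2, David:0, Fatima:0, Fay:1/2, Goran:24, Jamal:0, Kira:0, Ravi:0.
Goran has the largest value, 24, making it the main broker — the node through which the most shortest paths run.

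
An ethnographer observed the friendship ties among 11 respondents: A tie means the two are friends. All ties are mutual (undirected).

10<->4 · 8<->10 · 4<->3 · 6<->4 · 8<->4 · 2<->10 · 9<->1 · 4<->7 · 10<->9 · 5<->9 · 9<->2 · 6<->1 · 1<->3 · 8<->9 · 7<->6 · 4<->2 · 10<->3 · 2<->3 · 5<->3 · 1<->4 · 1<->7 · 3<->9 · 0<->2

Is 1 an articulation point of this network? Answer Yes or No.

No

Even without 1, every remaining node can still reach every other (the residual graph is connected), so 1 is not a cut vertex.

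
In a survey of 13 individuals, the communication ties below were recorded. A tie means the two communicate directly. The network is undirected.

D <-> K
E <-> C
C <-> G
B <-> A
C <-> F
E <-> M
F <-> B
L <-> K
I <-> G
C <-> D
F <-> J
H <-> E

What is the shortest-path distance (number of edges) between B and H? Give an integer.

4

One shortest route is B – F – C – E – H, which uses 4 edges, and at distance 3 from B we only reach {D, E, G}, which does not include H. So d(B,H) = 4.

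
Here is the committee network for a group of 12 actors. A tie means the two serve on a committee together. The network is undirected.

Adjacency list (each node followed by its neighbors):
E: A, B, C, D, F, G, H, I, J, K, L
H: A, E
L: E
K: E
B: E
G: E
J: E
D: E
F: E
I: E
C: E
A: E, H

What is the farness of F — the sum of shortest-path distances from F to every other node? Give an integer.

21

Distances from F: A:2, B:2, C:2, D:2, E:1, G:2, H:2, I:2, J:2, K:2, L:2.
Sum = 2 + 2 + 2 + 2 + 1 + 2 + 2 + 2 + 2 + 2 + 2 = 21.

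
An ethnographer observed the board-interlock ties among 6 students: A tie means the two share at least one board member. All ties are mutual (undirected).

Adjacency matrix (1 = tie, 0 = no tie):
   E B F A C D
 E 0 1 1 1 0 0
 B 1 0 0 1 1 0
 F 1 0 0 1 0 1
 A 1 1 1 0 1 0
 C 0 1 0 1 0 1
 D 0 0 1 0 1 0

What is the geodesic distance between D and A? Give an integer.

2

One shortest route is D – F – A, which uses 2 edges, and D and A are not directly tied, so nothing shorter exists. So d(D,A) = 2.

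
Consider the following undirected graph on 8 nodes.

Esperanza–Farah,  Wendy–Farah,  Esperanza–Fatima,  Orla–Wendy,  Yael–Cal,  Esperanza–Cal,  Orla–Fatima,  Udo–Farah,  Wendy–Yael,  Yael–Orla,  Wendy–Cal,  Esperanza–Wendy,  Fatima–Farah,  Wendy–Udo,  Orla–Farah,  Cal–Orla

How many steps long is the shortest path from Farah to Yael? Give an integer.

2

One shortest route is Farah – Wendy – Yael, which uses 2 edges, and Farah and Yael are not directly tied, so nothing shorter exists. So d(Farah,Yael) = 2.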